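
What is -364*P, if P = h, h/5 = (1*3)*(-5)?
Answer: 27300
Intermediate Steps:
h = -75 (h = 5*((1*3)*(-5)) = 5*(3*(-5)) = 5*(-15) = -75)
P = -75
-364*P = -364*(-75) = 27300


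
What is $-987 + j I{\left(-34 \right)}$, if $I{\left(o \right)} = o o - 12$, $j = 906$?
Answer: $1035477$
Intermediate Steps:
$I{\left(o \right)} = -12 + o^{2}$ ($I{\left(o \right)} = o^{2} - 12 = -12 + o^{2}$)
$-987 + j I{\left(-34 \right)} = -987 + 906 \left(-12 + \left(-34\right)^{2}\right) = -987 + 906 \left(-12 + 1156\right) = -987 + 906 \cdot 1144 = -987 + 1036464 = 1035477$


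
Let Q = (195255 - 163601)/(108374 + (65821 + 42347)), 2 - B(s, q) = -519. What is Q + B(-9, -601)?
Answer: 56425018/108271 ≈ 521.15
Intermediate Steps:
B(s, q) = 521 (B(s, q) = 2 - 1*(-519) = 2 + 519 = 521)
Q = 15827/108271 (Q = 31654/(108374 + 108168) = 31654/216542 = 31654*(1/216542) = 15827/108271 ≈ 0.14618)
Q + B(-9, -601) = 15827/108271 + 521 = 56425018/108271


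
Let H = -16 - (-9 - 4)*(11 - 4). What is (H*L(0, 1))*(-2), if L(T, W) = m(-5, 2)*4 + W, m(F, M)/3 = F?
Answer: 8850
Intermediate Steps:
m(F, M) = 3*F
L(T, W) = -60 + W (L(T, W) = (3*(-5))*4 + W = -15*4 + W = -60 + W)
H = 75 (H = -16 - (-13)*7 = -16 - 1*(-91) = -16 + 91 = 75)
(H*L(0, 1))*(-2) = (75*(-60 + 1))*(-2) = (75*(-59))*(-2) = -4425*(-2) = 8850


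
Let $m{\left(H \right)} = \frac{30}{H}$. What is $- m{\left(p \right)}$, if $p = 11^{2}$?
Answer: $- \frac{30}{121} \approx -0.24793$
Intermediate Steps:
$p = 121$
$- m{\left(p \right)} = - \frac{30}{121}$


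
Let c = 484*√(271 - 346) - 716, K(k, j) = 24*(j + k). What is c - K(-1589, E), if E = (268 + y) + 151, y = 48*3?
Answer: 23908 + 2420*I*√3 ≈ 23908.0 + 4191.6*I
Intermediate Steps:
y = 144
E = 563 (E = (268 + 144) + 151 = 412 + 151 = 563)
K(k, j) = 24*j + 24*k
c = -716 + 2420*I*√3 (c = 484*√(-75) - 716 = 484*(5*I*√3) - 716 = 2420*I*√3 - 716 = -716 + 2420*I*√3 ≈ -716.0 + 4191.6*I)
c - K(-1589, E) = (-716 + 2420*I*√3) - (24*563 + 24*(-1589)) = (-716 + 2420*I*√3) - (13512 - 38136) = (-716 + 2420*I*√3) - 1*(-24624) = (-716 + 2420*I*√3) + 24624 = 23908 + 2420*I*√3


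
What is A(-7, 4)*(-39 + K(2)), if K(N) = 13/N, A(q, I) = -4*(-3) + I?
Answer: -520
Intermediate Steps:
A(q, I) = 12 + I
A(-7, 4)*(-39 + K(2)) = (12 + 4)*(-39 + 13/2) = 16*(-39 + 13*(½)) = 16*(-39 + 13/2) = 16*(-65/2) = -520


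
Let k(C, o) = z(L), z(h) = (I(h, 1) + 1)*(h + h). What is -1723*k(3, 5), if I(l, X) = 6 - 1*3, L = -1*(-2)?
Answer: -27568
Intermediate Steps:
L = 2
I(l, X) = 3 (I(l, X) = 6 - 3 = 3)
z(h) = 8*h (z(h) = (3 + 1)*(h + h) = 4*(2*h) = 8*h)
k(C, o) = 16 (k(C, o) = 8*2 = 16)
-1723*k(3, 5) = -1723*16 = -27568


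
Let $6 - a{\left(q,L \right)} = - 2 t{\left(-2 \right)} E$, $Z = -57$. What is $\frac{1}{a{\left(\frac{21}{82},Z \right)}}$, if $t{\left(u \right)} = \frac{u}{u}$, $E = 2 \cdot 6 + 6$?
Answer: $\frac{1}{42} \approx 0.02381$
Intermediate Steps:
$E = 18$ ($E = 12 + 6 = 18$)
$t{\left(u \right)} = 1$
$a{\left(q,L \right)} = 42$ ($a{\left(q,L \right)} = 6 - \left(-2\right) 1 \cdot 18 = 6 - \left(-2\right) 18 = 6 - -36 = 6 + 36 = 42$)
$\frac{1}{a{\left(\frac{21}{82},Z \right)}} = \frac{1}{42}$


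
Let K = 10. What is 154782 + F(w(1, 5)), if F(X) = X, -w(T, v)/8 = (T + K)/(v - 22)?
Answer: 2631382/17 ≈ 1.5479e+5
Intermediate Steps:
w(T, v) = -8*(10 + T)/(-22 + v) (w(T, v) = -8*(T + 10)/(v - 22) = -8*(10 + T)/(-22 + v))
154782 + F(w(1, 5)) = 154782 + 8*(-10 - 1*1)/(-22 + 5) = 154782 + 8*(-10 - 1)/(-17) = 154782 + 8*(-1/17)*(-11) = 154782 + 88/17 = 2631382/17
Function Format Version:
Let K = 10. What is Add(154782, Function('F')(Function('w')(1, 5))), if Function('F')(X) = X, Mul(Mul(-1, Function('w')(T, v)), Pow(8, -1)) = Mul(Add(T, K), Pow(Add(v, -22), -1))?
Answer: Rational(2631382, 17) ≈ 1.5479e+5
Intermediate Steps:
Function('w')(T, v) = Mul(-8, Pow(Add(-22, v), -1), Add(10, T)) (Function('w')(T, v) = Mul(-8, Mul(Add(T, 10), Pow(Add(v, -22), -1))) = Mul(-8, Mul(Add(10, T), Pow(Add(-22, v), -1))) = Mul(-8, Mul(Pow(Add(-22, v), -1), Add(10, T))) = Mul(-8, Pow(Add(-22, v), -1), Add(10, T)))
Add(154782, Function('F')(Function('w')(1, 5))) = Add(154782, Mul(8, Pow(Add(-22, 5), -1), Add(-10, Mul(-1, 1)))) = Add(154782, Mul(8, Pow(-17, -1), Add(-10, -1))) = Add(154782, Mul(8, Rational(-1, 17), -11)) = Add(154782, Rational(88, 17)) = Rational(2631382, 17)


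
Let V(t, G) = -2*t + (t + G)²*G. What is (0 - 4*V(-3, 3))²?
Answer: 576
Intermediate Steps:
V(t, G) = -2*t + G*(G + t)² (V(t, G) = -2*t + (G + t)²*G = -2*t + G*(G + t)²)
(0 - 4*V(-3, 3))² = (0 - 4*(-2*(-3) + 3*(3 - 3)²))² = (0 - 4*(6 + 3*0²))² = (0 - 4*(6 + 3*0))² = (0 - 4*(6 + 0))² = (0 - 4*6)² = (0 - 24)² = (-24)² = 576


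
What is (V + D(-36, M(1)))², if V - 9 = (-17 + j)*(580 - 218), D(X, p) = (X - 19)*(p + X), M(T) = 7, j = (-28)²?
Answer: 77985030564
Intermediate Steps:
j = 784
D(X, p) = (-19 + X)*(X + p)
V = 277663 (V = 9 + (-17 + 784)*(580 - 218) = 9 + 767*362 = 9 + 277654 = 277663)
(V + D(-36, M(1)))² = (277663 + ((-36)² - 19*(-36) - 19*7 - 36*7))² = (277663 + (1296 + 684 - 133 - 252))² = (277663 + 1595)² = 279258² = 77985030564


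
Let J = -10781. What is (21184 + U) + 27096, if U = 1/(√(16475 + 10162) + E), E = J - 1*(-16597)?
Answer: 1631826299136/33799219 - √26637/33799219 ≈ 48280.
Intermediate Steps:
E = 5816 (E = -10781 - 1*(-16597) = -10781 + 16597 = 5816)
U = 1/(5816 + √26637) (U = 1/(√(16475 + 10162) + 5816) = 1/(√26637 + 5816) = 1/(5816 + √26637) ≈ 0.00016725)
(21184 + U) + 27096 = (21184 + (5816/33799219 - √26637/33799219)) + 27096 = (716002661112/33799219 - √26637/33799219) + 27096 = 1631826299136/33799219 - √26637/33799219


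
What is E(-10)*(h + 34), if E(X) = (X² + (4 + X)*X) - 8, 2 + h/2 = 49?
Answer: 19456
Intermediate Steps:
h = 94 (h = -4 + 2*49 = -4 + 98 = 94)
E(X) = -8 + X² + X*(4 + X) (E(X) = (X² + X*(4 + X)) - 8 = -8 + X² + X*(4 + X))
E(-10)*(h + 34) = (-8 + 2*(-10)² + 4*(-10))*(94 + 34) = (-8 + 2*100 - 40)*128 = (-8 + 200 - 40)*128 = 152*128 = 19456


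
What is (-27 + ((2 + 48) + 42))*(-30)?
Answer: -1950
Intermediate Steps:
(-27 + ((2 + 48) + 42))*(-30) = (-27 + (50 + 42))*(-30) = (-27 + 92)*(-30) = 65*(-30) = -1950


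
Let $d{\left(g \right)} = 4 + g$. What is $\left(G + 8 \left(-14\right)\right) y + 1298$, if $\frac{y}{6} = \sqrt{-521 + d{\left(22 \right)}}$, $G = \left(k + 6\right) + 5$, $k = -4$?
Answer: $1298 - 1890 i \sqrt{55} \approx 1298.0 - 14017.0 i$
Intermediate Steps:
$G = 7$ ($G = \left(-4 + 6\right) + 5 = 2 + 5 = 7$)
$y = 18 i \sqrt{55}$ ($y = 6 \sqrt{-521 + \left(4 + 22\right)} = 6 \sqrt{-521 + 26} = 6 \sqrt{-495} = 6 \cdot 3 i \sqrt{55} = 18 i \sqrt{55} \approx 133.49 i$)
$\left(G + 8 \left(-14\right)\right) y + 1298 = \left(7 + 8 \left(-14\right)\right) 18 i \sqrt{55} + 1298 = \left(7 - 112\right) 18 i \sqrt{55} + 1298 = - 105 \cdot 18 i \sqrt{55} + 1298 = - 1890 i \sqrt{55} + 1298 = 1298 - 1890 i \sqrt{55}$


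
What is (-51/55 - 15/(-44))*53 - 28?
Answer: -12997/220 ≈ -59.077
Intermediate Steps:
(-51/55 - 15/(-44))*53 - 28 = (-51*1/55 - 15*(-1/44))*53 - 28 = (-51/55 + 15/44)*53 - 28 = -129/220*53 - 28 = -6837/220 - 28 = -12997/220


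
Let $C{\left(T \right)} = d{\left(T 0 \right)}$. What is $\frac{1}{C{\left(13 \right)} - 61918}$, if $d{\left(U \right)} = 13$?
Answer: $- \frac{1}{61905} \approx -1.6154 \cdot 10^{-5}$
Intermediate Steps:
$C{\left(T \right)} = 13$
$\frac{1}{C{\left(13 \right)} - 61918} = \frac{1}{13 - 61918} = \frac{1}{-61905} = - \frac{1}{61905}$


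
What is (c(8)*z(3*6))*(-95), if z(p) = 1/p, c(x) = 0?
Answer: 0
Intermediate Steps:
(c(8)*z(3*6))*(-95) = (0/((3*6)))*(-95) = (0/18)*(-95) = (0*(1/18))*(-95) = 0*(-95) = 0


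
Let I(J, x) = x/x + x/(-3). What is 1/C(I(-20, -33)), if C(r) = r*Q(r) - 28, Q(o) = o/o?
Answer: -1/16 ≈ -0.062500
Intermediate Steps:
I(J, x) = 1 - x/3 (I(J, x) = 1 + x*(-⅓) = 1 - x/3)
Q(o) = 1
C(r) = -28 + r (C(r) = r*1 - 28 = r - 28 = -28 + r)
1/C(I(-20, -33)) = 1/(-28 + (1 - ⅓*(-33))) = 1/(-28 + (1 + 11)) = 1/(-28 + 12) = 1/(-16) = -1/16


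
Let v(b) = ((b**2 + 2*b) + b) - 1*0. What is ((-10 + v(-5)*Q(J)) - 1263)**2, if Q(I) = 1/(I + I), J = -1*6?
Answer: 58415449/36 ≈ 1.6227e+6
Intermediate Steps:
J = -6
Q(I) = 1/(2*I)
v(b) = b**2 + 3*b (v(b) = (b**2 + 3*b) + 0 = b**2 + 3*b)
((-10 + v(-5)*Q(J)) - 1263)**2 = ((-10 + (-5*(3 - 5))*((1/2)/(-6))) - 1263)**2 = ((-10 + (-5*(-2))*((1/2)*(-1/6))) - 1263)**2 = ((-10 + 10*(-1/12)) - 1263)**2 = ((-10 - 5/6) - 1263)**2 = (-65/6 - 1263)**2 = (-7643/6)**2 = 58415449/36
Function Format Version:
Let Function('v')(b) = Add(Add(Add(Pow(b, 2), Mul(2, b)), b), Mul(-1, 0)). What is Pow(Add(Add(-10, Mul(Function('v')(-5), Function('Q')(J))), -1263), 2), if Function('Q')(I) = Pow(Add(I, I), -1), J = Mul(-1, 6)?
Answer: Rational(58415449, 36) ≈ 1.6227e+6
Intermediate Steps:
J = -6
Function('Q')(I) = Mul(Rational(1, 2), Pow(I, -1)) (Function('Q')(I) = Pow(Mul(2, I), -1) = Mul(Rational(1, 2), Pow(I, -1)))
Function('v')(b) = Add(Pow(b, 2), Mul(3, b)) (Function('v')(b) = Add(Add(Pow(b, 2), Mul(3, b)), 0) = Add(Pow(b, 2), Mul(3, b)))
Pow(Add(Add(-10, Mul(Function('v')(-5), Function('Q')(J))), -1263), 2) = Pow(Add(Add(-10, Mul(Mul(-5, Add(3, -5)), Mul(Rational(1, 2), Pow(-6, -1)))), -1263), 2) = Pow(Add(Add(-10, Mul(Mul(-5, -2), Mul(Rational(1, 2), Rational(-1, 6)))), -1263), 2) = Pow(Add(Add(-10, Mul(10, Rational(-1, 12))), -1263), 2) = Pow(Add(Add(-10, Rational(-5, 6)), -1263), 2) = Pow(Add(Rational(-65, 6), -1263), 2) = Pow(Rational(-7643, 6), 2) = Rational(58415449, 36)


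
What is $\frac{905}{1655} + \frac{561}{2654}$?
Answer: $\frac{666065}{878474} \approx 0.75821$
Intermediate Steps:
$\frac{905}{1655} + \frac{561}{2654} = 905 \cdot \frac{1}{1655} + 561 \cdot \frac{1}{2654} = \frac{181}{331} + \frac{561}{2654} = \frac{666065}{878474}$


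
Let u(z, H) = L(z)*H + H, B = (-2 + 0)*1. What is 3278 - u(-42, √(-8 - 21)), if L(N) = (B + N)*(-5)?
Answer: 3278 - 221*I*√29 ≈ 3278.0 - 1190.1*I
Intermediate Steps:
B = -2 (B = -2*1 = -2)
L(N) = 10 - 5*N (L(N) = (-2 + N)*(-5) = 10 - 5*N)
u(z, H) = H + H*(10 - 5*z) (u(z, H) = (10 - 5*z)*H + H = H*(10 - 5*z) + H = H + H*(10 - 5*z))
3278 - u(-42, √(-8 - 21)) = 3278 - √(-8 - 21)*(11 - 5*(-42)) = 3278 - √(-29)*(11 + 210) = 3278 - I*√29*221 = 3278 - 221*I*√29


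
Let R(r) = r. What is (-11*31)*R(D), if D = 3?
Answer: -1023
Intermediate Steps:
(-11*31)*R(D) = -11*31*3 = -341*3 = -1023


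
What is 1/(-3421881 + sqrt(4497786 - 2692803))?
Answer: -1140627/3903089257726 - sqrt(1804983)/11709267773178 ≈ -2.9235e-7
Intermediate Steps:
1/(-3421881 + sqrt(4497786 - 2692803)) = 1/(-3421881 + sqrt(1804983))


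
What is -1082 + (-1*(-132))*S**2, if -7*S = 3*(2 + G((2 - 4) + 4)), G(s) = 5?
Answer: 106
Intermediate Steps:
S = -3 (S = -3*(2 + 5)/7 = -3*7/7 = -1/7*21 = -3)
-1082 + (-1*(-132))*S**2 = -1082 - 1*(-132)*(-3)**2 = -1082 + 132*9 = -1082 + 1188 = 106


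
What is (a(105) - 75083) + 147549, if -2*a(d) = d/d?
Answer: 144931/2 ≈ 72466.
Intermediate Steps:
a(d) = -1/2 (a(d) = -d/(2*d) = -1/2*1 = -1/2)
(a(105) - 75083) + 147549 = (-1/2 - 75083) + 147549 = -150167/2 + 147549 = 144931/2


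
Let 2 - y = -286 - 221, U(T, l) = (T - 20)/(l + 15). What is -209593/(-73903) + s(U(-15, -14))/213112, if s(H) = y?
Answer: 44704400043/15749616136 ≈ 2.8384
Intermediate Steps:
U(T, l) = (-20 + T)/(15 + l)
y = 509 (y = 2 - (-286 - 221) = 2 - 1*(-507) = 2 + 507 = 509)
s(H) = 509
-209593/(-73903) + s(U(-15, -14))/213112 = -209593/(-73903) + 509/213112 = -209593*(-1/73903) + 509*(1/213112) = 209593/73903 + 509/213112 = 44704400043/15749616136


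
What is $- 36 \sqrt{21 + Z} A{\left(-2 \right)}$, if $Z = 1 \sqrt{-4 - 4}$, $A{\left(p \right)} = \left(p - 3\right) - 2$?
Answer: $252 \sqrt{21 + 2 i \sqrt{2}} \approx 1157.4 + 77.594 i$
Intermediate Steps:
$A{\left(p \right)} = -5 + p$ ($A{\left(p \right)} = \left(-3 + p\right) - 2 = -5 + p$)
$Z = 2 i \sqrt{2}$ ($Z = 1 \sqrt{-8} = 1 \cdot 2 i \sqrt{2} = 2 i \sqrt{2} \approx 2.8284 i$)
$- 36 \sqrt{21 + Z} A{\left(-2 \right)} = - 36 \sqrt{21 + 2 i \sqrt{2}} \left(-5 - 2\right) = - 36 \sqrt{21 + 2 i \sqrt{2}} \left(-7\right) = 252 \sqrt{21 + 2 i \sqrt{2}}$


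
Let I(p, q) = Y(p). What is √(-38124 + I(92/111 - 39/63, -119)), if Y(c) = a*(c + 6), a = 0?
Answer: 6*I*√1059 ≈ 195.25*I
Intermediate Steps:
Y(c) = 0 (Y(c) = 0*(c + 6) = 0*(6 + c) = 0)
I(p, q) = 0
√(-38124 + I(92/111 - 39/63, -119)) = √(-38124 + 0) = √(-38124) = 6*I*√1059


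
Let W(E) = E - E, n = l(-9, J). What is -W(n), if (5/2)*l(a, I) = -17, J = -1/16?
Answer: 0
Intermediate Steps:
J = -1/16 (J = -1*1/16 = -1/16 ≈ -0.062500)
l(a, I) = -34/5 (l(a, I) = (2/5)*(-17) = -34/5)
n = -34/5 ≈ -6.8000
W(E) = 0
-W(n) = -1*0 = 0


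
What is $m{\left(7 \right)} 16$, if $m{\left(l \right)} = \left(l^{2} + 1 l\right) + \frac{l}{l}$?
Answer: $912$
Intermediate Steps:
$m{\left(l \right)} = 1 + l + l^{2}$ ($m{\left(l \right)} = \left(l^{2} + l\right) + 1 = \left(l + l^{2}\right) + 1 = 1 + l + l^{2}$)
$m{\left(7 \right)} 16 = \left(1 + 7 + 7^{2}\right) 16 = \left(1 + 7 + 49\right) 16 = 57 \cdot 16 = 912$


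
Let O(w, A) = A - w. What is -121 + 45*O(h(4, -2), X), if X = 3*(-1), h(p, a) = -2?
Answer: -166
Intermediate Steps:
X = -3
-121 + 45*O(h(4, -2), X) = -121 + 45*(-3 - 1*(-2)) = -121 + 45*(-3 + 2) = -121 + 45*(-1) = -121 - 45 = -166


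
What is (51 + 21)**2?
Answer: 5184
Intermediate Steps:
(51 + 21)**2 = 72**2 = 5184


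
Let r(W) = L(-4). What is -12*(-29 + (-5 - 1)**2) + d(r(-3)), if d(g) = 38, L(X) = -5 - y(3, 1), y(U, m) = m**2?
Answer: -46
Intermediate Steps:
L(X) = -6 (L(X) = -5 - 1*1**2 = -5 - 1*1 = -5 - 1 = -6)
r(W) = -6
-12*(-29 + (-5 - 1)**2) + d(r(-3)) = -12*(-29 + (-5 - 1)**2) + 38 = -12*(-29 + (-6)**2) + 38 = -12*(-29 + 36) + 38 = -12*7 + 38 = -84 + 38 = -46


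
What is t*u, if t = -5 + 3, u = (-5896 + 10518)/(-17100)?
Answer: 2311/4275 ≈ 0.54058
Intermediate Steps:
u = -2311/8550 (u = 4622*(-1/17100) = -2311/8550 ≈ -0.27029)
t = -2
t*u = -2*(-2311/8550) = 2311/4275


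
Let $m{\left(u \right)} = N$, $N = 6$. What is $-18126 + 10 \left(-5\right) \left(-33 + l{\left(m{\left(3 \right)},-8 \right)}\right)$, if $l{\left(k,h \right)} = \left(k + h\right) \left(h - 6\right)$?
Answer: $-17876$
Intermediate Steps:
$m{\left(u \right)} = 6$
$l{\left(k,h \right)} = \left(-6 + h\right) \left(h + k\right)$ ($l{\left(k,h \right)} = \left(h + k\right) \left(-6 + h\right) = \left(-6 + h\right) \left(h + k\right)$)
$-18126 + 10 \left(-5\right) \left(-33 + l{\left(m{\left(3 \right)},-8 \right)}\right) = -18126 + 10 \left(-5\right) \left(-33 - \left(36 - 64\right)\right) = -18126 - 50 \left(-33 + \left(64 + 48 - 36 - 48\right)\right) = -18126 - 50 \left(-33 + 28\right) = -18126 - -250 = -18126 + 250 = -17876$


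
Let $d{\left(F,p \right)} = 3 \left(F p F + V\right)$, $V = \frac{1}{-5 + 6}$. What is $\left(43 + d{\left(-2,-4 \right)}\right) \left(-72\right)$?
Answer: $144$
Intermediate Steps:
$V = 1$ ($V = 1^{-1} = 1$)
$d{\left(F,p \right)} = 3 + 3 p F^{2}$ ($d{\left(F,p \right)} = 3 \left(F p F + 1\right) = 3 \left(p F^{2} + 1\right) = 3 \left(1 + p F^{2}\right) = 3 + 3 p F^{2}$)
$\left(43 + d{\left(-2,-4 \right)}\right) \left(-72\right) = \left(43 + \left(3 + 3 \left(-4\right) \left(-2\right)^{2}\right)\right) \left(-72\right) = \left(43 + \left(3 + 3 \left(-4\right) 4\right)\right) \left(-72\right) = \left(43 + \left(3 - 48\right)\right) \left(-72\right) = \left(43 - 45\right) \left(-72\right) = \left(-2\right) \left(-72\right) = 144$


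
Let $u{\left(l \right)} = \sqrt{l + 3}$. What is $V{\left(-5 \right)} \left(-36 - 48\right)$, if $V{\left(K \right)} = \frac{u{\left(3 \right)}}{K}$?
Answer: $\frac{84 \sqrt{6}}{5} \approx 41.151$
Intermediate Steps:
$u{\left(l \right)} = \sqrt{3 + l}$
$V{\left(K \right)} = \frac{\sqrt{6}}{K}$ ($V{\left(K \right)} = \frac{\sqrt{3 + 3}}{K} = \frac{\sqrt{6}}{K}$)
$V{\left(-5 \right)} \left(-36 - 48\right) = \frac{\sqrt{6}}{-5} \left(-36 - 48\right) = \sqrt{6} \left(- \frac{1}{5}\right) \left(-84\right) = - \frac{\sqrt{6}}{5} \left(-84\right) = \frac{84 \sqrt{6}}{5}$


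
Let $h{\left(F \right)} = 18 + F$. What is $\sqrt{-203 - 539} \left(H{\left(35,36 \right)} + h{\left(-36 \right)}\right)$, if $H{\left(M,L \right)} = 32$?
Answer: $14 i \sqrt{742} \approx 381.36 i$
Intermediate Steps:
$\sqrt{-203 - 539} \left(H{\left(35,36 \right)} + h{\left(-36 \right)}\right) = \sqrt{-203 - 539} \left(32 + \left(18 - 36\right)\right) = \sqrt{-742} \left(32 - 18\right) = i \sqrt{742} \cdot 14 = 14 i \sqrt{742}$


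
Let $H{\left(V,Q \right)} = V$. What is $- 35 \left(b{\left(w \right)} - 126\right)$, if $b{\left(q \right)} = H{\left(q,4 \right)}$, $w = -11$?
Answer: $4795$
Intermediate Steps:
$b{\left(q \right)} = q$
$- 35 \left(b{\left(w \right)} - 126\right) = - 35 \left(-11 - 126\right) = \left(-35\right) \left(-137\right) = 4795$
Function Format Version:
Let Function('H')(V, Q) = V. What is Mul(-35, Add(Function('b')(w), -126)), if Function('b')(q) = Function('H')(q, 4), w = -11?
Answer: 4795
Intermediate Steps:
Function('b')(q) = q
Mul(-35, Add(Function('b')(w), -126)) = Mul(-35, Add(-11, -126)) = Mul(-35, -137) = 4795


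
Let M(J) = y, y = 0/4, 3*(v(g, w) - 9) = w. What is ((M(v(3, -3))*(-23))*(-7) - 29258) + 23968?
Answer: -5290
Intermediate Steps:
v(g, w) = 9 + w/3
y = 0 (y = 0*(¼) = 0)
M(J) = 0
((M(v(3, -3))*(-23))*(-7) - 29258) + 23968 = ((0*(-23))*(-7) - 29258) + 23968 = (0*(-7) - 29258) + 23968 = (0 - 29258) + 23968 = -29258 + 23968 = -5290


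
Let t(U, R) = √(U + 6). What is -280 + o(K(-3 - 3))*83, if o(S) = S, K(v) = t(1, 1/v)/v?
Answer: -280 - 83*√7/6 ≈ -316.60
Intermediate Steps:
t(U, R) = √(6 + U)
K(v) = √7/v (K(v) = √(6 + 1)/v = √7/v)
-280 + o(K(-3 - 3))*83 = -280 + (√7/(-3 - 3))*83 = -280 + (√7/(-6))*83 = -280 + (√7*(-⅙))*83 = -280 - √7/6*83 = -280 - 83*√7/6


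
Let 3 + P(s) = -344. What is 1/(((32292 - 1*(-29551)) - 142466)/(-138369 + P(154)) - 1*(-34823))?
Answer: 138716/4830587891 ≈ 2.8716e-5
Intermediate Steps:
P(s) = -347 (P(s) = -3 - 344 = -347)
1/(((32292 - 1*(-29551)) - 142466)/(-138369 + P(154)) - 1*(-34823)) = 1/(((32292 - 1*(-29551)) - 142466)/(-138369 - 347) - 1*(-34823)) = 1/(((32292 + 29551) - 142466)/(-138716) + 34823) = 1/((61843 - 142466)*(-1/138716) + 34823) = 1/(-80623*(-1/138716) + 34823) = 1/(80623/138716 + 34823) = 1/(4830587891/138716) = 138716/4830587891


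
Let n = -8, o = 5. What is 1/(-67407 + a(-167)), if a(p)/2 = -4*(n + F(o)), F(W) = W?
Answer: -1/67383 ≈ -1.4841e-5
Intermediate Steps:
a(p) = 24 (a(p) = 2*(-4*(-8 + 5)) = 2*(-4*(-3)) = 2*12 = 24)
1/(-67407 + a(-167)) = 1/(-67407 + 24) = 1/(-67383) = -1/67383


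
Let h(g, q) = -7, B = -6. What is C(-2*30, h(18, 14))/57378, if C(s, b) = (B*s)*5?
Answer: 300/9563 ≈ 0.031371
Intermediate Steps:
C(s, b) = -30*s (C(s, b) = -6*s*5 = -30*s)
C(-2*30, h(18, 14))/57378 = -(-60)*30/57378 = -30*(-60)*(1/57378) = 1800*(1/57378) = 300/9563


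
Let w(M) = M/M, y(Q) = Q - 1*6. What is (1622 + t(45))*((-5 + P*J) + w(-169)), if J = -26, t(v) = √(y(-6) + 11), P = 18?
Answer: -765584 - 472*I ≈ -7.6558e+5 - 472.0*I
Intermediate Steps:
y(Q) = -6 + Q (y(Q) = Q - 6 = -6 + Q)
t(v) = I (t(v) = √((-6 - 6) + 11) = √(-12 + 11) = √(-1) = I)
w(M) = 1
(1622 + t(45))*((-5 + P*J) + w(-169)) = (1622 + I)*((-5 + 18*(-26)) + 1) = (1622 + I)*((-5 - 468) + 1) = (1622 + I)*(-473 + 1) = (1622 + I)*(-472) = -765584 - 472*I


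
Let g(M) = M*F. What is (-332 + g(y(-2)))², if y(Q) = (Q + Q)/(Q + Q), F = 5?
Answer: 106929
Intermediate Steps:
y(Q) = 1 (y(Q) = (2*Q)/((2*Q)) = (2*Q)*(1/(2*Q)) = 1)
g(M) = 5*M (g(M) = M*5 = 5*M)
(-332 + g(y(-2)))² = (-332 + 5*1)² = (-332 + 5)² = (-327)² = 106929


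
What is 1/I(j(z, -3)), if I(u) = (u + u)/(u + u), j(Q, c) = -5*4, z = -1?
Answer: 1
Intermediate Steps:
j(Q, c) = -20
I(u) = 1 (I(u) = (2*u)/((2*u)) = (2*u)*(1/(2*u)) = 1)
1/I(j(z, -3)) = 1/1 = 1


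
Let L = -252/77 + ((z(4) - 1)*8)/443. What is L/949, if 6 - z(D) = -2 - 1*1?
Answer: -15244/4624477 ≈ -0.0032964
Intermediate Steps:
z(D) = 9 (z(D) = 6 - (-2 - 1*1) = 6 - (-2 - 1) = 6 - 1*(-3) = 6 + 3 = 9)
L = -15244/4873 (L = -252/77 + ((9 - 1)*8)/443 = -252*1/77 + (8*8)*(1/443) = -36/11 + 64*(1/443) = -36/11 + 64/443 = -15244/4873 ≈ -3.1283)
L/949 = -15244/4873/949 = -15244/4873*1/949 = -15244/4624477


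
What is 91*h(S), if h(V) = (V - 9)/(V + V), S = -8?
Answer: 1547/16 ≈ 96.688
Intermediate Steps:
h(V) = (-9 + V)/(2*V) (h(V) = (-9 + V)/((2*V)) = (-9 + V)*(1/(2*V)) = (-9 + V)/(2*V))
91*h(S) = 91*((½)*(-9 - 8)/(-8)) = 91*((½)*(-⅛)*(-17)) = 91*(17/16) = 1547/16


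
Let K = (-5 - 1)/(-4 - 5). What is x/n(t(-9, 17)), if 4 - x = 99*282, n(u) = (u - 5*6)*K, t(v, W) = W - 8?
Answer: 13957/7 ≈ 1993.9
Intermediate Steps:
t(v, W) = -8 + W
K = ⅔ (K = -6/(-9) = -6*(-⅑) = ⅔ ≈ 0.66667)
n(u) = -20 + 2*u/3 (n(u) = (u - 5*6)*(⅔) = (u - 30)*(⅔) = (-30 + u)*(⅔) = -20 + 2*u/3)
x = -27914 (x = 4 - 99*282 = 4 - 1*27918 = 4 - 27918 = -27914)
x/n(t(-9, 17)) = -27914/(-20 + 2*(-8 + 17)/3) = -27914/(-20 + (⅔)*9) = -27914/(-20 + 6) = -27914/(-14) = -27914*(-1/14) = 13957/7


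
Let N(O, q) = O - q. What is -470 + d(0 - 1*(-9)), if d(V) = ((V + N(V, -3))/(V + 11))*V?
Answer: -9211/20 ≈ -460.55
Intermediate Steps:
d(V) = V*(3 + 2*V)/(11 + V) (d(V) = ((V + (V - 1*(-3)))/(V + 11))*V = ((V + (V + 3))/(11 + V))*V = ((V + (3 + V))/(11 + V))*V = ((3 + 2*V)/(11 + V))*V = V*(3 + 2*V)/(11 + V))
-470 + d(0 - 1*(-9)) = -470 + (0 - 1*(-9))*(3 + 2*(0 - 1*(-9)))/(11 + (0 - 1*(-9))) = -470 + (0 + 9)*(3 + 2*(0 + 9))/(11 + (0 + 9)) = -470 + 9*(3 + 2*9)/(11 + 9) = -470 + 9*(3 + 18)/20 = -470 + 9*(1/20)*21 = -470 + 189/20 = -9211/20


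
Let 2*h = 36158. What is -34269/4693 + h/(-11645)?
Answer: -483907252/54649985 ≈ -8.8547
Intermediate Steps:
h = 18079 (h = (1/2)*36158 = 18079)
-34269/4693 + h/(-11645) = -34269/4693 + 18079/(-11645) = -34269*1/4693 + 18079*(-1/11645) = -34269/4693 - 18079/11645 = -483907252/54649985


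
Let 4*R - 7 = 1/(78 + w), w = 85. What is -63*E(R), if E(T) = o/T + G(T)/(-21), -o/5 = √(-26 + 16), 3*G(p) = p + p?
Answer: 571/163 + 102690*I*√10/571 ≈ 3.5031 + 568.71*I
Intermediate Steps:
G(p) = 2*p/3 (G(p) = (p + p)/3 = (2*p)/3 = 2*p/3)
o = -5*I*√10 (o = -5*√(-26 + 16) = -5*I*√10 ≈ -15.811*I)
R = 571/326 (R = 7/4 + 1/(4*(78 + 85)) = 7/4 + (¼)/163 = 7/4 + (¼)*(1/163) = 7/4 + 1/652 = 571/326 ≈ 1.7515)
E(T) = -2*T/63 - 5*I*√10/T (E(T) = (-5*I*√10)/T + (2*T/3)/(-21) = -5*I*√10/T + (2*T/3)*(-1/21) = -5*I*√10/T - 2*T/63 = -2*T/63 - 5*I*√10/T)
-63*E(R) = -63*(-2/63*571/326 - 5*I*√10/571/326) = -63*(-571/10269 - 5*I*√10*326/571) = -63*(-571/10269 - 1630*I*√10/571) = 571/163 + 102690*I*√10/571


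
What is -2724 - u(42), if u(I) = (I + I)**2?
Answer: -9780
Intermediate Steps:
u(I) = 4*I**2 (u(I) = (2*I)**2 = 4*I**2)
-2724 - u(42) = -2724 - 4*42**2 = -2724 - 4*1764 = -2724 - 1*7056 = -2724 - 7056 = -9780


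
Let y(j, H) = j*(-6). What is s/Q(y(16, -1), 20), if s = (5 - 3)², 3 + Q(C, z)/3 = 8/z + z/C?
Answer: -160/337 ≈ -0.47478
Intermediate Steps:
y(j, H) = -6*j
Q(C, z) = -9 + 24/z + 3*z/C (Q(C, z) = -9 + 3*(8/z + z/C) = -9 + (24/z + 3*z/C) = -9 + 24/z + 3*z/C)
s = 4 (s = 2² = 4)
s/Q(y(16, -1), 20) = 4/(-9 + 24/20 + 3*20/(-6*16)) = 4/(-9 + 24*(1/20) + 3*20/(-96)) = 4/(-9 + 6/5 + 3*20*(-1/96)) = 4/(-9 + 6/5 - 5/8) = 4/(-337/40) = 4*(-40/337) = -160/337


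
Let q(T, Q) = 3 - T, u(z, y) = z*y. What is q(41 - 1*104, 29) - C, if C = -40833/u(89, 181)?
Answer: 1104027/16109 ≈ 68.535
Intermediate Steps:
u(z, y) = y*z
C = -40833/16109 (C = -40833/(181*89) = -40833/16109 ≈ -2.5348)
q(41 - 1*104, 29) - C = (3 - (41 - 1*104)) - 1*(-40833/16109) = (3 - (41 - 104)) + 40833/16109 = (3 - 1*(-63)) + 40833/16109 = (3 + 63) + 40833/16109 = 66 + 40833/16109 = 1104027/16109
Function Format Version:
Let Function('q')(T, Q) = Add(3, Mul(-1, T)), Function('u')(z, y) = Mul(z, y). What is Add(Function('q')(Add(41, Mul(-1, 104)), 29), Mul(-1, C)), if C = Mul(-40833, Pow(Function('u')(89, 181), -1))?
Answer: Rational(1104027, 16109) ≈ 68.535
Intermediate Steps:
Function('u')(z, y) = Mul(y, z)
C = Rational(-40833, 16109) (C = Mul(-40833, Pow(Mul(181, 89), -1)) = Mul(-40833, Pow(16109, -1)) = Mul(-40833, Rational(1, 16109)) = Rational(-40833, 16109) ≈ -2.5348)
Add(Function('q')(Add(41, Mul(-1, 104)), 29), Mul(-1, C)) = Add(Add(3, Mul(-1, Add(41, Mul(-1, 104)))), Mul(-1, Rational(-40833, 16109))) = Add(Add(3, Mul(-1, Add(41, -104))), Rational(40833, 16109)) = Add(Add(3, Mul(-1, -63)), Rational(40833, 16109)) = Add(Add(3, 63), Rational(40833, 16109)) = Add(66, Rational(40833, 16109)) = Rational(1104027, 16109)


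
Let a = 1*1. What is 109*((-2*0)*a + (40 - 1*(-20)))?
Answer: 6540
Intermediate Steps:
a = 1
109*((-2*0)*a + (40 - 1*(-20))) = 109*(-2*0*1 + (40 - 1*(-20))) = 109*(0*1 + (40 + 20)) = 109*(0 + 60) = 109*60 = 6540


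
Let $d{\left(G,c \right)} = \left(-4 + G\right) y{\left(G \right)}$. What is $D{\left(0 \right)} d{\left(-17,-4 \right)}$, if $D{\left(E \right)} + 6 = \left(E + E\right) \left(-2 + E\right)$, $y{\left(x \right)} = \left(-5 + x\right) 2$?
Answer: $-5544$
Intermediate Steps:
$y{\left(x \right)} = -10 + 2 x$
$d{\left(G,c \right)} = \left(-10 + 2 G\right) \left(-4 + G\right)$ ($d{\left(G,c \right)} = \left(-4 + G\right) \left(-10 + 2 G\right) = \left(-10 + 2 G\right) \left(-4 + G\right)$)
$D{\left(E \right)} = -6 + 2 E \left(-2 + E\right)$ ($D{\left(E \right)} = -6 + \left(E + E\right) \left(-2 + E\right) = -6 + 2 E \left(-2 + E\right)$)
$D{\left(0 \right)} d{\left(-17,-4 \right)} = \left(-6 - 0 + 2 \cdot 0^{2}\right) 2 \left(-5 - 17\right) \left(-4 - 17\right) = \left(-6 + 0 + 2 \cdot 0\right) 2 \left(-22\right) \left(-21\right) = \left(-6 + 0 + 0\right) 924 = \left(-6\right) 924 = -5544$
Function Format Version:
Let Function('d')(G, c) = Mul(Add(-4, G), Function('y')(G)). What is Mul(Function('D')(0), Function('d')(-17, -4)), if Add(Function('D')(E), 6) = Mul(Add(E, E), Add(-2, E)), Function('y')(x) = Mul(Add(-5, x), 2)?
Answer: -5544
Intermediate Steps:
Function('y')(x) = Add(-10, Mul(2, x))
Function('d')(G, c) = Mul(Add(-10, Mul(2, G)), Add(-4, G)) (Function('d')(G, c) = Mul(Add(-4, G), Add(-10, Mul(2, G))) = Mul(Add(-10, Mul(2, G)), Add(-4, G)))
Function('D')(E) = Add(-6, Mul(2, E, Add(-2, E))) (Function('D')(E) = Add(-6, Mul(Add(E, E), Add(-2, E))) = Add(-6, Mul(Mul(2, E), Add(-2, E))) = Add(-6, Mul(2, E, Add(-2, E))))
Mul(Function('D')(0), Function('d')(-17, -4)) = Mul(Add(-6, Mul(-4, 0), Mul(2, Pow(0, 2))), Mul(2, Add(-5, -17), Add(-4, -17))) = Mul(Add(-6, 0, Mul(2, 0)), Mul(2, -22, -21)) = Mul(Add(-6, 0, 0), 924) = Mul(-6, 924) = -5544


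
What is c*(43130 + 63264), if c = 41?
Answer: 4362154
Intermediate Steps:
c*(43130 + 63264) = 41*(43130 + 63264) = 41*106394 = 4362154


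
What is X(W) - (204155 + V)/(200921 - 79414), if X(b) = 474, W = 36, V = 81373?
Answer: 57308790/121507 ≈ 471.65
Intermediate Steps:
X(W) - (204155 + V)/(200921 - 79414) = 474 - (204155 + 81373)/(200921 - 79414) = 474 - 285528/121507 = 57308790/121507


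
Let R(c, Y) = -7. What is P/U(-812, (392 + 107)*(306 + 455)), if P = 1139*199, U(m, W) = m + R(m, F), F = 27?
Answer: -226661/819 ≈ -276.75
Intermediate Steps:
U(m, W) = -7 + m (U(m, W) = m - 7 = -7 + m)
P = 226661
P/U(-812, (392 + 107)*(306 + 455)) = 226661/(-7 - 812) = 226661/(-819) = 226661*(-1/819) = -226661/819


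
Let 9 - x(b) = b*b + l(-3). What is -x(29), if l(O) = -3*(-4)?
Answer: 844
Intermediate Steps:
l(O) = 12
x(b) = -3 - b² (x(b) = 9 - (b*b + 12) = 9 - (b² + 12) = 9 - (12 + b²) = 9 + (-12 - b²) = -3 - b²)
-x(29) = -(-3 - 1*29²) = -(-3 - 1*841) = -(-3 - 841) = -1*(-844) = 844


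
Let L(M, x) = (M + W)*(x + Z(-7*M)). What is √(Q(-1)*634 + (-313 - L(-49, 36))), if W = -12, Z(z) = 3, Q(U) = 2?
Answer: √3334 ≈ 57.741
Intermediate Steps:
L(M, x) = (-12 + M)*(3 + x) (L(M, x) = (M - 12)*(x + 3) = (-12 + M)*(3 + x))
√(Q(-1)*634 + (-313 - L(-49, 36))) = √(2*634 + (-313 - (-36 - 12*36 + 3*(-49) - 49*36))) = √(1268 + (-313 - (-36 - 432 - 147 - 1764))) = √(1268 + (-313 - 1*(-2379))) = √(1268 + (-313 + 2379)) = √(1268 + 2066) = √3334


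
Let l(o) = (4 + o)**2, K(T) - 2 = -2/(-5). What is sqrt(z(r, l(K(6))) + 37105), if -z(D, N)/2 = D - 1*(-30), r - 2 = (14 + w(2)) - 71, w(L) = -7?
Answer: sqrt(37169) ≈ 192.79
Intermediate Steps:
K(T) = 12/5 (K(T) = 2 - 2/(-5) = 2 - 2*(-1/5) = 2 + 2/5 = 12/5)
r = -62 (r = 2 + ((14 - 7) - 71) = 2 + (7 - 71) = 2 - 64 = -62)
z(D, N) = -60 - 2*D (z(D, N) = -2*(D - 1*(-30)) = -2*(D + 30) = -2*(30 + D) = -60 - 2*D)
sqrt(z(r, l(K(6))) + 37105) = sqrt((-60 - 2*(-62)) + 37105) = sqrt((-60 + 124) + 37105) = sqrt(64 + 37105) = sqrt(37169)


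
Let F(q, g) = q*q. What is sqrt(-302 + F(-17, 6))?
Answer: I*sqrt(13) ≈ 3.6056*I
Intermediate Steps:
F(q, g) = q**2
sqrt(-302 + F(-17, 6)) = sqrt(-302 + (-17)**2) = sqrt(-302 + 289) = sqrt(-13) = I*sqrt(13)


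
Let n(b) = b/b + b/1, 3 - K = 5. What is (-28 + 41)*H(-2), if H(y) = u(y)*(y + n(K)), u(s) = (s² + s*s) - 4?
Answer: -156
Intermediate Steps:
K = -2 (K = 3 - 1*5 = 3 - 5 = -2)
u(s) = -4 + 2*s² (u(s) = (s² + s²) - 4 = 2*s² - 4 = -4 + 2*s²)
n(b) = 1 + b (n(b) = 1 + b*1 = 1 + b)
H(y) = (-1 + y)*(-4 + 2*y²) (H(y) = (-4 + 2*y²)*(y + (1 - 2)) = (-4 + 2*y²)*(y - 1) = (-4 + 2*y²)*(-1 + y) = (-1 + y)*(-4 + 2*y²))
(-28 + 41)*H(-2) = (-28 + 41)*(2*(-1 - 2)*(-2 + (-2)²)) = 13*(2*(-3)*(-2 + 4)) = 13*(2*(-3)*2) = 13*(-12) = -156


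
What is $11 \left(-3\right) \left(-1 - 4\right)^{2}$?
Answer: $-825$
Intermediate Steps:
$11 \left(-3\right) \left(-1 - 4\right)^{2} = - 33 \left(-5\right)^{2} = \left(-33\right) 25 = -825$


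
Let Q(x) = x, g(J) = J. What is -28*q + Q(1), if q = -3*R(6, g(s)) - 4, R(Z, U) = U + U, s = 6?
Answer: 1121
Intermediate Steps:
R(Z, U) = 2*U
q = -40 (q = -6*6 - 4 = -3*12 - 4 = -36 - 4 = -40)
-28*q + Q(1) = -28*(-40) + 1 = 1120 + 1 = 1121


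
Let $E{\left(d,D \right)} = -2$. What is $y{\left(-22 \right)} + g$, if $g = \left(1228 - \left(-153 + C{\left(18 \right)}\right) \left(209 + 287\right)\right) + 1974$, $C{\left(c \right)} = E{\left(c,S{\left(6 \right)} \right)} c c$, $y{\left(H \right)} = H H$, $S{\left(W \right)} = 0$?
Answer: $400982$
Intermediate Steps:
$y{\left(H \right)} = H^{2}$
$C{\left(c \right)} = - 2 c^{2}$ ($C{\left(c \right)} = - 2 c c = - 2 c^{2}$)
$g = 400498$ ($g = \left(1228 - \left(-153 - 2 \cdot 18^{2}\right) \left(209 + 287\right)\right) + 1974 = \left(1228 - \left(-153 - 648\right) 496\right) + 1974 = \left(1228 - \left(-801\right) 496\right) + 1974 = \left(1228 - -397296\right) + 1974 = \left(1228 + 397296\right) + 1974 = 398524 + 1974 = 400498$)
$y{\left(-22 \right)} + g = \left(-22\right)^{2} + 400498 = 484 + 400498 = 400982$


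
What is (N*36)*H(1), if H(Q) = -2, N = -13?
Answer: 936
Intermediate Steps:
(N*36)*H(1) = -13*36*(-2) = -468*(-2) = 936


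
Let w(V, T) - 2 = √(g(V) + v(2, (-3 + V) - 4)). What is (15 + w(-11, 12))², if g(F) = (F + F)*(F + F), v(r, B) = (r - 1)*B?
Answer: (17 + √466)² ≈ 1489.0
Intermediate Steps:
v(r, B) = B*(-1 + r) (v(r, B) = (-1 + r)*B = B*(-1 + r))
g(F) = 4*F² (g(F) = (2*F)*(2*F) = 4*F²)
w(V, T) = 2 + √(-7 + V + 4*V²) (w(V, T) = 2 + √(4*V² + ((-3 + V) - 4)*(-1 + 2)) = 2 + √(4*V² + (-7 + V)*1) = 2 + √(4*V² + (-7 + V)) = 2 + √(-7 + V + 4*V²))
(15 + w(-11, 12))² = (15 + (2 + √(-7 - 11 + 4*(-11)²)))² = (15 + (2 + √(-7 - 11 + 4*121)))² = (15 + (2 + √(-7 - 11 + 484)))² = (15 + (2 + √466))² = (17 + √466)²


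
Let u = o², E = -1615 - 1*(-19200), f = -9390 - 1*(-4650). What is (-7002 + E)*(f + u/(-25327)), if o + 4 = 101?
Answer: -66873079673/1333 ≈ -5.0167e+7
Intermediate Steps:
o = 97 (o = -4 + 101 = 97)
f = -4740 (f = -9390 + 4650 = -4740)
E = 17585 (E = -1615 + 19200 = 17585)
u = 9409 (u = 97² = 9409)
(-7002 + E)*(f + u/(-25327)) = (-7002 + 17585)*(-4740 + 9409/(-25327)) = 10583*(-4740 + 9409*(-1/25327)) = 10583*(-4740 - 9409/25327) = 10583*(-120059389/25327) = -66873079673/1333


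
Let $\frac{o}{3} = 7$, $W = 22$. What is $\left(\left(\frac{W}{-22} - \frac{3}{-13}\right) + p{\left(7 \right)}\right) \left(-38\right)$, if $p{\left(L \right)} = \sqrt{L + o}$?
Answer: $\frac{380}{13} - 76 \sqrt{7} \approx -171.85$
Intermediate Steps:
$o = 21$ ($o = 3 \cdot 7 = 21$)
$p{\left(L \right)} = \sqrt{21 + L}$ ($p{\left(L \right)} = \sqrt{L + 21} = \sqrt{21 + L}$)
$\left(\left(\frac{W}{-22} - \frac{3}{-13}\right) + p{\left(7 \right)}\right) \left(-38\right) = \left(\left(\frac{22}{-22} - \frac{3}{-13}\right) + \sqrt{21 + 7}\right) \left(-38\right) = \left(\left(22 \left(- \frac{1}{22}\right) - - \frac{3}{13}\right) + \sqrt{28}\right) \left(-38\right) = \left(\left(-1 + \frac{3}{13}\right) + 2 \sqrt{7}\right) \left(-38\right) = \left(- \frac{10}{13} + 2 \sqrt{7}\right) \left(-38\right) = \frac{380}{13} - 76 \sqrt{7}$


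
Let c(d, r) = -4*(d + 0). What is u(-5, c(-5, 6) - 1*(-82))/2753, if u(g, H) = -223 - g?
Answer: -218/2753 ≈ -0.079186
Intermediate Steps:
c(d, r) = -4*d
u(-5, c(-5, 6) - 1*(-82))/2753 = (-223 - 1*(-5))/2753 = (-223 + 5)*(1/2753) = -218*1/2753 = -218/2753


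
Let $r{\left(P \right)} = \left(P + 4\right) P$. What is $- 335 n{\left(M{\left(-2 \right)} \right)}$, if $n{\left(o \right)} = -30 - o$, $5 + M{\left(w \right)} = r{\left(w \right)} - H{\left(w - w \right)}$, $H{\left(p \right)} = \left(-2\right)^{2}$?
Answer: $5695$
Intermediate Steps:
$H{\left(p \right)} = 4$
$r{\left(P \right)} = P \left(4 + P\right)$ ($r{\left(P \right)} = \left(4 + P\right) P = P \left(4 + P\right)$)
$M{\left(w \right)} = -9 + w \left(4 + w\right)$ ($M{\left(w \right)} = -5 + \left(w \left(4 + w\right) - 4\right) = -5 + \left(-4 + w \left(4 + w\right)\right) = -9 + w \left(4 + w\right)$)
$- 335 n{\left(M{\left(-2 \right)} \right)} = - 335 \left(-30 - \left(-9 - 2 \left(4 - 2\right)\right)\right) = - 335 \left(-30 - \left(-9 - 4\right)\right) = - 335 \left(-30 - -13\right) = - 335 \left(-30 + 13\right) = \left(-335\right) \left(-17\right) = 5695$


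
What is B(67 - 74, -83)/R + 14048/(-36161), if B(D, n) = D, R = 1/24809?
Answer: -6279841791/36161 ≈ -1.7366e+5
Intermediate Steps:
R = 1/24809 ≈ 4.0308e-5
B(67 - 74, -83)/R + 14048/(-36161) = (67 - 74)/(1/24809) + 14048/(-36161) = -7*24809 + 14048*(-1/36161) = -173663 - 14048/36161 = -6279841791/36161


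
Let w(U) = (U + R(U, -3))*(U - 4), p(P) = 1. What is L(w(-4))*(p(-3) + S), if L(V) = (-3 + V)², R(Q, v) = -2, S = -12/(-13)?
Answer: 50625/13 ≈ 3894.2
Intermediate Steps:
S = 12/13 (S = -12*(-1/13) = 12/13 ≈ 0.92308)
w(U) = (-4 + U)*(-2 + U) (w(U) = (U - 2)*(U - 4) = (-2 + U)*(-4 + U) = (-4 + U)*(-2 + U))
L(w(-4))*(p(-3) + S) = (-3 + (8 + (-4)² - 6*(-4)))²*(1 + 12/13) = (-3 + (8 + 16 + 24))²*(25/13) = (-3 + 48)²*(25/13) = 45²*(25/13) = 2025*(25/13) = 50625/13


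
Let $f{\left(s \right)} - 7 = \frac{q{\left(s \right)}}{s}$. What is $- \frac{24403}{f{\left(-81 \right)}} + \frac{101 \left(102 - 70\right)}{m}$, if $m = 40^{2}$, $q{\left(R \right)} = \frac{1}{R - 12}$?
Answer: $- \frac{4593032009}{1318300} \approx -3484.1$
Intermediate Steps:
$q{\left(R \right)} = \frac{1}{-12 + R}$
$m = 1600$
$f{\left(s \right)} = 7 + \frac{1}{s \left(-12 + s\right)}$ ($f{\left(s \right)} = 7 + \frac{1}{\left(-12 + s\right) s} = 7 + \frac{1}{s \left(-12 + s\right)}$)
$- \frac{24403}{f{\left(-81 \right)}} + \frac{101 \left(102 - 70\right)}{m} = - \frac{24403}{7 + \frac{1}{\left(-81\right) \left(-12 - 81\right)}} + \frac{101 \left(102 - 70\right)}{1600} = - \frac{24403}{7 - \frac{1}{81 \left(-93\right)}} + 101 \cdot 32 \cdot \frac{1}{1600} = - \frac{24403}{7 - - \frac{1}{7533}} + 3232 \cdot \frac{1}{1600} = - \frac{24403}{7 + \frac{1}{7533}} + \frac{101}{50} = - \frac{24403}{\frac{52732}{7533}} + \frac{101}{50} = \left(-24403\right) \frac{7533}{52732} + \frac{101}{50} = - \frac{183827799}{52732} + \frac{101}{50} = - \frac{4593032009}{1318300}$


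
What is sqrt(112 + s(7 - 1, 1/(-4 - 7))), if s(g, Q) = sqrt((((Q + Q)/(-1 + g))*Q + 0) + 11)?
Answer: sqrt(338800 + 55*sqrt(33285))/55 ≈ 10.739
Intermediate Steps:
s(g, Q) = sqrt(11 + 2*Q**2/(-1 + g)) (s(g, Q) = sqrt((((2*Q)/(-1 + g))*Q + 0) + 11) = sqrt(((2*Q/(-1 + g))*Q + 0) + 11) = sqrt((2*Q**2/(-1 + g) + 0) + 11) = sqrt(2*Q**2/(-1 + g) + 11) = sqrt(11 + 2*Q**2/(-1 + g)))
sqrt(112 + s(7 - 1, 1/(-4 - 7))) = sqrt(112 + sqrt((-11 + 2*(1/(-4 - 7))**2 + 11*(7 - 1))/(-1 + (7 - 1)))) = sqrt(112 + sqrt((-11 + 2*(1/(-11))**2 + 11*6)/(-1 + 6))) = sqrt(112 + sqrt((-11 + 2*(-1/11)**2 + 66)/5)) = sqrt(112 + sqrt((-11 + 2*(1/121) + 66)/5)) = sqrt(112 + sqrt((-11 + 2/121 + 66)/5)) = sqrt(112 + sqrt((1/5)*(6657/121))) = sqrt(112 + sqrt(6657/605)) = sqrt(112 + sqrt(33285)/55)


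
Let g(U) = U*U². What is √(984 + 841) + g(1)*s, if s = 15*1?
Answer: 15 + 5*√73 ≈ 57.720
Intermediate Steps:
g(U) = U³
s = 15
√(984 + 841) + g(1)*s = √(984 + 841) + 1³*15 = √1825 + 1*15 = 5*√73 + 15 = 15 + 5*√73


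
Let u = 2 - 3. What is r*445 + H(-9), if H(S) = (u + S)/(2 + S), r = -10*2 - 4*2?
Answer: -87210/7 ≈ -12459.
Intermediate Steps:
u = -1
r = -28 (r = -20 - 8 = -28)
H(S) = (-1 + S)/(2 + S)
r*445 + H(-9) = -28*445 + (-1 - 9)/(2 - 9) = -12460 - 10/(-7) = -12460 - ⅐*(-10) = -12460 + 10/7 = -87210/7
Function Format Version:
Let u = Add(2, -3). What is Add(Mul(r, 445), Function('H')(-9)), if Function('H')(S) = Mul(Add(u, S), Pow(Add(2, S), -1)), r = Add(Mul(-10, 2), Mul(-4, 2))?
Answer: Rational(-87210, 7) ≈ -12459.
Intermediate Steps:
u = -1
r = -28 (r = Add(-20, -8) = -28)
Function('H')(S) = Mul(Pow(Add(2, S), -1), Add(-1, S)) (Function('H')(S) = Mul(Add(-1, S), Pow(Add(2, S), -1)) = Mul(Pow(Add(2, S), -1), Add(-1, S)))
Add(Mul(r, 445), Function('H')(-9)) = Add(Mul(-28, 445), Mul(Pow(Add(2, -9), -1), Add(-1, -9))) = Add(-12460, Mul(Pow(-7, -1), -10)) = Add(-12460, Mul(Rational(-1, 7), -10)) = Add(-12460, Rational(10, 7)) = Rational(-87210, 7)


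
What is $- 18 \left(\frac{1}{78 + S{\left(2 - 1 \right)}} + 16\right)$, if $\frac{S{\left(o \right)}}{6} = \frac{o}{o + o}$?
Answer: $- \frac{2594}{9} \approx -288.22$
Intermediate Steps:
$S{\left(o \right)} = 3$ ($S{\left(o \right)} = 6 \frac{o}{o + o} = 6 \frac{o}{2 o} = 6 o \frac{1}{2 o} = 6 \cdot \frac{1}{2} = 3$)
$- 18 \left(\frac{1}{78 + S{\left(2 - 1 \right)}} + 16\right) = - 18 \left(\frac{1}{78 + 3} + 16\right) = - 18 \left(\frac{1}{81} + 16\right) = \left(-18\right) \frac{1297}{81} = - \frac{2594}{9}$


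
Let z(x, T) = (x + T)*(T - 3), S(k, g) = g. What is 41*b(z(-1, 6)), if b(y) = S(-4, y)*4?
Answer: 2460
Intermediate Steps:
z(x, T) = (-3 + T)*(T + x) (z(x, T) = (T + x)*(-3 + T) = (-3 + T)*(T + x))
b(y) = 4*y (b(y) = y*4 = 4*y)
41*b(z(-1, 6)) = 41*(4*(6² - 3*6 - 3*(-1) + 6*(-1))) = 41*(4*(36 - 18 + 3 - 6)) = 41*(4*15) = 41*60 = 2460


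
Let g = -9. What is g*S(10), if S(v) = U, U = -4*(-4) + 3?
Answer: -171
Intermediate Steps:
U = 19 (U = 16 + 3 = 19)
S(v) = 19
g*S(10) = -9*19 = -171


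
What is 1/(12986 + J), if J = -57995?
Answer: -1/45009 ≈ -2.2218e-5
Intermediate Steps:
1/(12986 + J) = 1/(12986 - 57995) = 1/(-45009) = -1/45009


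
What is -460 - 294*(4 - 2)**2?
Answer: -1636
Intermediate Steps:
-460 - 294*(4 - 2)**2 = -460 - 294*2**2 = -460 - 294*4 = -460 - 1176 = -1636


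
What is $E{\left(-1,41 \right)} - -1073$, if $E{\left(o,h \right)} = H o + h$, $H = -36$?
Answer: $1150$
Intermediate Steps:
$E{\left(o,h \right)} = h - 36 o$ ($E{\left(o,h \right)} = - 36 o + h = h - 36 o$)
$E{\left(-1,41 \right)} - -1073 = \left(41 - -36\right) - -1073 = \left(41 + 36\right) + 1073 = 77 + 1073 = 1150$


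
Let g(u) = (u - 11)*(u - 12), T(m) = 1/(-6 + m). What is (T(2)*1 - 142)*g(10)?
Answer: -569/2 ≈ -284.50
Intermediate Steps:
g(u) = (-12 + u)*(-11 + u) (g(u) = (-11 + u)*(-12 + u) = (-12 + u)*(-11 + u))
(T(2)*1 - 142)*g(10) = (1/(-6 + 2) - 142)*(132 + 10**2 - 23*10) = (1/(-4) - 142)*(132 + 100 - 230) = (-1/4*1 - 142)*2 = (-1/4 - 142)*2 = -569/4*2 = -569/2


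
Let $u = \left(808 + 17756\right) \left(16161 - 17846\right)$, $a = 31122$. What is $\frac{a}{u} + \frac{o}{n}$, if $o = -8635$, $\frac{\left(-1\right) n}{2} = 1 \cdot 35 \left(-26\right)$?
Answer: $- \frac{49480289}{10426780} \approx -4.7455$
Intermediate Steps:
$n = 1820$ ($n = - 2 \cdot 1 \cdot 35 \left(-26\right) = - 2 \cdot 35 \left(-26\right) = \left(-2\right) \left(-910\right) = 1820$)
$u = -31280340$ ($u = 18564 \left(-1685\right) = -31280340$)
$\frac{a}{u} + \frac{o}{n} = \frac{31122}{-31280340} - \frac{8635}{1820} = 31122 \left(- \frac{1}{31280340}\right) - \frac{1727}{364} = - \frac{57}{57290} - \frac{1727}{364} = - \frac{49480289}{10426780}$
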